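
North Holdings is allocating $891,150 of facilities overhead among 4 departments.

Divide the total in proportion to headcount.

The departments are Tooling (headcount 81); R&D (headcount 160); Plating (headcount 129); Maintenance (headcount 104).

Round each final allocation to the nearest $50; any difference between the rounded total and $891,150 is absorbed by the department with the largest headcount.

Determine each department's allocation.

Total headcount = 474.
Raw shares: Tooling 81/474 × $891,150 = 152,285.13; R&D 160/474 × $891,150 = 300,810.13; Plating 129/474 × $891,150 = 242,528.16; Maintenance 104/474 × $891,150 = 195,526.58.
Rounded to nearest $50: Tooling $152,300; R&D $300,800; Plating $242,550; Maintenance $195,550. Sum = $891,200.
Difference $891,150 − $891,200 = −$50 applied to largest headcount (R&D): R&D becomes $300,750.

Tooling: $152,300 · R&D: $300,750 · Plating: $242,550 · Maintenance: $195,550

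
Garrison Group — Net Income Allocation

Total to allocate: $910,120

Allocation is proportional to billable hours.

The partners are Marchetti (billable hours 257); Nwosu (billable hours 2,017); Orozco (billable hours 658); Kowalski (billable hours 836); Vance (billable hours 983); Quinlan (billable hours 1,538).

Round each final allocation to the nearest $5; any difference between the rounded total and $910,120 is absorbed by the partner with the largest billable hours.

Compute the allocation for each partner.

Total billable hours = 6,289.
Raw shares: Marchetti 257/6,289 × $910,120 = 37,192.06; Nwosu 2,017/6,289 × $910,120 = 291,892.52; Orozco 658/6,289 × $910,120 = 95,223.24; Kowalski 836/6,289 × $910,120 = 120,982.72; Vance 983/6,289 × $910,120 = 142,256.00; Quinlan 1,538/6,289 × $910,120 = 222,573.47.
After rounding ($5): Marchetti $37,190; Nwosu $291,895; Orozco $95,225; Kowalski $120,985; Vance $142,255; Quinlan $222,575. Sum = $910,125.
Difference $910,120 − $910,125 = −$5 applied to largest billable hours (Nwosu): Nwosu becomes $291,890.

Marchetti: $37,190; Nwosu: $291,890; Orozco: $95,225; Kowalski: $120,985; Vance: $142,255; Quinlan: $222,575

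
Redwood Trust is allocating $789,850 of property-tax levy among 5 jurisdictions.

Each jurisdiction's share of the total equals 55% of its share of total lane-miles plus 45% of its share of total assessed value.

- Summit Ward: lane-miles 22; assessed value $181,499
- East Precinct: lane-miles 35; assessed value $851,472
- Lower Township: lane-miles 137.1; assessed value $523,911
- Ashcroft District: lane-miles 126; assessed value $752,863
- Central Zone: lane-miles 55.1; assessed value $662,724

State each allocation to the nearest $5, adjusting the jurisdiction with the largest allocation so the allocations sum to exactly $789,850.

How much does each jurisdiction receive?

Lane-miles total 375.2; assessed value total 2,972,469.
Blended shares (55% lane-miles + 45% assessed value): Summit Ward 0.0597; East Precinct 0.1802; Lower Township 0.2803; Ashcroft District 0.2987; Central Zone 0.1811.
Proportional shares: Summit Ward 47,174.96; East Precinct 142,338.65; Lower Township 221,384.95; Ashcroft District 235,909.95; Central Zone 143,041.50.
At nearest $5: Summit Ward $47,175; East Precinct $142,340; Lower Township $221,385; Ashcroft District $235,910; Central Zone $143,040. Sum = $789,850.
Rounded total matches; no reconciliation needed.

Summit Ward: $47,175 | East Precinct: $142,340 | Lower Township: $221,385 | Ashcroft District: $235,910 | Central Zone: $143,040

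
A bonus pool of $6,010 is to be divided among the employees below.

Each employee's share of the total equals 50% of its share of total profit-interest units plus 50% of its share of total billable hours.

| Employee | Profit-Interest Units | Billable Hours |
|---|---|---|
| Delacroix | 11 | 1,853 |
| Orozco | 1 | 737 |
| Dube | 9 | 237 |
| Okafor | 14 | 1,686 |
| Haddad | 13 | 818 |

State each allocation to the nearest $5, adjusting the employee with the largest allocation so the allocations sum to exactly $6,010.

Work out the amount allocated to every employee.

Totals — profit-interest units 48, billable hours 5,331.
Blended shares (50% profit-interest units + 50% billable hours): Delacroix 0.2884; Orozco 0.0795; Dube 0.1160; Okafor 0.3040; Haddad 0.2121.
Proportional shares: Delacroix 1,733.15; Orozco 478.04; Dube 697.03; Okafor 1,826.83; Haddad 1,274.95.
After rounding ($5): Delacroix $1,735; Orozco $480; Dube $695; Okafor $1,825; Haddad $1,275. Sum = $6,010.
Sum already equals the total — no adjustment.

Delacroix: $1,735 | Orozco: $480 | Dube: $695 | Okafor: $1,825 | Haddad: $1,275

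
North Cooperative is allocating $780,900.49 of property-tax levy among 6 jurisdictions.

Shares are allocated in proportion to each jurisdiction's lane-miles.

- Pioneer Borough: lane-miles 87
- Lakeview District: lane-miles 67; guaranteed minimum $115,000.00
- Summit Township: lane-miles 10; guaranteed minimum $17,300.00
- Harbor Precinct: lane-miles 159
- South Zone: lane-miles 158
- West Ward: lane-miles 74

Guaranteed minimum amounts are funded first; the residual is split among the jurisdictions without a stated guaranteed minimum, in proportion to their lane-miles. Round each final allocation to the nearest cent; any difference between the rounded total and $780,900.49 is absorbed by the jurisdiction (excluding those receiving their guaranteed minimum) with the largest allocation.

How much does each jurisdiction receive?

Pioneer Borough: $118,050.72; Lakeview District: $115,000.00; Summit Township: $17,300.00; Harbor Precinct: $215,747.86; South Zone: $214,390.96; West Ward: $100,410.95

Guaranteed amounts: Lakeview District $115,000.00; Summit Township $17,300.00. Remaining pool $648,600.49.
Remaining pool split over remaining lane-miles 478: Pioneer Borough 118,050.7168 → $118,050.72; Harbor Precinct 215,747.8617 → $215,747.86; South Zone 214,390.9569 → $214,390.96; West Ward 100,410.9545 → $100,410.95.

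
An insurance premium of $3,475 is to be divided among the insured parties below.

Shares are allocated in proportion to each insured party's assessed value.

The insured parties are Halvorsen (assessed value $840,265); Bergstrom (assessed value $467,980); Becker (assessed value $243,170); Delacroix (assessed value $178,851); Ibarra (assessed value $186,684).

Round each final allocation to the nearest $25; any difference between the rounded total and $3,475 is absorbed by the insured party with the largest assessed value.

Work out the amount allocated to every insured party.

Halvorsen: $1,500; Bergstrom: $850; Becker: $450; Delacroix: $325; Ibarra: $350

Assessed value total: 1,916,950.
Raw shares: Halvorsen 840,265/1,916,950 × $3,475 = 1,523.21; Bergstrom 467,980/1,916,950 × $3,475 = 848.34; Becker 243,170/1,916,950 × $3,475 = 440.81; Delacroix 178,851/1,916,950 × $3,475 = 324.22; Ibarra 186,684/1,916,950 × $3,475 = 338.42.
Rounded to nearest $25: Halvorsen $1,525; Bergstrom $850; Becker $450; Delacroix $325; Ibarra $350. Sum = $3,500.
Difference $3,475 − $3,500 = −$25 applied to largest assessed value (Halvorsen): Halvorsen becomes $1,500.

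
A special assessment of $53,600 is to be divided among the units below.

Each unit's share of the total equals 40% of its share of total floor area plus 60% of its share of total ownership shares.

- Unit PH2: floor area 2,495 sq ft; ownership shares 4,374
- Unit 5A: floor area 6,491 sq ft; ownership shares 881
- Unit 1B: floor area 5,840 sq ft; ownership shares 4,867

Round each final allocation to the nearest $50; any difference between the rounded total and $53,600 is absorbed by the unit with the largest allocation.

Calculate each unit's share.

Unit PH2: $17,500; Unit 5A: $12,200; Unit 1B: $23,900

Totals — floor area 14,826, ownership shares 10,122.
Blended shares (40% floor area + 60% ownership shares): Unit PH2 0.3266; Unit 5A 0.2273; Unit 1B 0.4461.
Raw shares: Unit PH2 17,505.28; Unit 5A 12,185.83; Unit 1B 23,908.89.
After rounding ($50): Unit PH2 $17,500; Unit 5A $12,200; Unit 1B $23,900. Sum = $53,600.
Sum already equals the total — no adjustment.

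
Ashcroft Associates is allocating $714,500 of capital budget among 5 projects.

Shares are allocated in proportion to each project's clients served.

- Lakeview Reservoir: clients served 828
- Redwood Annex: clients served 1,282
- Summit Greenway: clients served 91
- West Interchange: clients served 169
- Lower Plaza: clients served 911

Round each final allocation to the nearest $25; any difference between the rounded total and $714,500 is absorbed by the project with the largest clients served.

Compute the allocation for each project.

Lakeview Reservoir: $180,325; Redwood Annex: $279,150; Summit Greenway: $19,825; West Interchange: $36,800; Lower Plaza: $198,400

Combined clients served = 3,281.
Pro-rata amounts: Lakeview Reservoir 828/3,281 × $714,500 = 180,312.71; Redwood Annex 1,282/3,281 × $714,500 = 279,179.82; Summit Greenway 91/3,281 × $714,500 = 19,816.98; West Interchange 169/3,281 × $714,500 = 36,802.96; Lower Plaza 911/3,281 × $714,500 = 198,387.53.
At nearest $25: Lakeview Reservoir $180,325; Redwood Annex $279,175; Summit Greenway $19,825; West Interchange $36,800; Lower Plaza $198,400. Sum = $714,525.
Difference $714,500 − $714,525 = −$25 applied to largest clients served (Redwood Annex): Redwood Annex becomes $279,150.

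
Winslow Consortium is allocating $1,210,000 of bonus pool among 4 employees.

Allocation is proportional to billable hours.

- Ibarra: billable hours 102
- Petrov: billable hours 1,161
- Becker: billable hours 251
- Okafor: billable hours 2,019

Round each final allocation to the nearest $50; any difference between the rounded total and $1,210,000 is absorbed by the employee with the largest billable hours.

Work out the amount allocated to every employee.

Combined billable hours = 102 + 1,161 + 251 + 2,019 = 3,533.
Unrounded shares: Ibarra 34,933.48; Petrov 397,625.25; Becker 85,963.77; Okafor 691,477.50.
After rounding ($50): Ibarra $34,950; Petrov $397,650; Becker $85,950; Okafor $691,500. Sum = $1,210,050.
Difference $1,210,000 − $1,210,050 = −$50 applied to largest billable hours (Okafor): Okafor becomes $691,450.

Ibarra: $34,950 | Petrov: $397,650 | Becker: $85,950 | Okafor: $691,450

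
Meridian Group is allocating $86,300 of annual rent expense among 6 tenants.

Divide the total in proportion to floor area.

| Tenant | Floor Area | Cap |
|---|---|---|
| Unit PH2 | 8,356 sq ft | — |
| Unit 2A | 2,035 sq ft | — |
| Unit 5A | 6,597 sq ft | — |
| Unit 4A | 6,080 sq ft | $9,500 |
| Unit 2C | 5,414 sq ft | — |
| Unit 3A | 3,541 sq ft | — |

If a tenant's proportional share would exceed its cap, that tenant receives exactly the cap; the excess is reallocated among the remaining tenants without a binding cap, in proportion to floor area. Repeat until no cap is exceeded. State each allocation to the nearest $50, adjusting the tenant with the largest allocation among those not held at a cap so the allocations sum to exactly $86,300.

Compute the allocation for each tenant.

Total floor area = 32,023.
Unconstrained shares: Unit PH2 22,518.90; Unit 2A 5,484.20; Unit 5A 17,778.51; Unit 4A 16,385.22; Unit 2C 14,590.39; Unit 3A 9,542.78.
Capped: Unit 4A ($9,500); residual $76,800 reallocated over remaining floor area 25,943.
Redistributed shares: Unit PH2 24,736.57 → $24,750; Unit 2A 6,024.28 → $6,000; Unit 5A 19,529.34 → $19,550; Unit 2C 16,027.26 → $16,050; Unit 3A 10,482.55 → $10,500.
Rounding difference −$50 applied to Unit PH2 → $24,700.

Unit PH2: $24,700 | Unit 2A: $6,000 | Unit 5A: $19,550 | Unit 4A: $9,500 | Unit 2C: $16,050 | Unit 3A: $10,500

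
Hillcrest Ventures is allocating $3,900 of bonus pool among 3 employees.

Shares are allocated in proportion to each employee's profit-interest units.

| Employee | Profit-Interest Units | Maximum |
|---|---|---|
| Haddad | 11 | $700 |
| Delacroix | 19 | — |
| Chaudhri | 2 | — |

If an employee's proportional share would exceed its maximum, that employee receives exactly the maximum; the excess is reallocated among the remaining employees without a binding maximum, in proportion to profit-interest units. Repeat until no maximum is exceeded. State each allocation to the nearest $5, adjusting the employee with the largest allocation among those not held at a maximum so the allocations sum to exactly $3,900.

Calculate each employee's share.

Haddad: $700 | Delacroix: $2,895 | Chaudhri: $305

Combined profit-interest units = 32.
Unconstrained shares: Haddad 1,340.62; Delacroix 2,315.62; Chaudhri 243.75.
Capped: Haddad ($700); remaining pool $3,200 reallocated over remaining profit-interest units 21.
Redistributed shares: Delacroix 2,895.24 → $2,895; Chaudhri 304.76 → $305.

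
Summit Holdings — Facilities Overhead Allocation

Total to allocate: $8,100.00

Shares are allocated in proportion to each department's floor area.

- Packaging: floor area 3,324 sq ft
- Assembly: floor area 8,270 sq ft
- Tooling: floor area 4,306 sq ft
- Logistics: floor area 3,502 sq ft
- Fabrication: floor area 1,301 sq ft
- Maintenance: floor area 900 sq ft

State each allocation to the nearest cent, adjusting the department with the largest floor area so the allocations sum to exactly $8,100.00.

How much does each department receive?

Combined floor area = 3,324 + 8,270 + 4,306 + 3,502 + 1,301 + 900 = 21,603.
Proportional shares: Packaging 1,246.3269; Assembly 3,100.8193; Tooling 1,614.5258; Logistics 1,313.0676; Fabrication 487.8072; Maintenance 337.4531.
Rounded to nearest cent: Packaging $1,246.33; Assembly $3,100.82; Tooling $1,614.53; Logistics $1,313.07; Fabrication $487.81; Maintenance $337.45. Sum = $8,100.01.
Difference $8,100.00 − $8,100.01 = −$0.01 applied to largest floor area (Assembly): Assembly becomes $3,100.81.

Packaging: $1,246.33 · Assembly: $3,100.81 · Tooling: $1,614.53 · Logistics: $1,313.07 · Fabrication: $487.81 · Maintenance: $337.45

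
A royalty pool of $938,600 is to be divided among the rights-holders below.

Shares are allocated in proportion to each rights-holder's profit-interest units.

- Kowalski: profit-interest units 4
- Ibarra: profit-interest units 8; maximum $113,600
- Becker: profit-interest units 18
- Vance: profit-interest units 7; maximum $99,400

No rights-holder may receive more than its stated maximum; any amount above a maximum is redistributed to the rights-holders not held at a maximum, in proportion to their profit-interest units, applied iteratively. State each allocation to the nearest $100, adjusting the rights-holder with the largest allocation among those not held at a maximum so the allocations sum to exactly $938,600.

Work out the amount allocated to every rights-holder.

Total profit-interest units = 37.
Proportional shares (ignoring caps): Kowalski 101,470.27; Ibarra 202,940.54; Becker 456,616.22; Vance 177,572.97.
Held at cap: Ibarra ($113,600), Vance ($99,400); balance $725,600 reallocated over remaining profit-interest units 22.
Shares after redistribution: Kowalski 131,927.27 → $131,900; Becker 593,672.73 → $593,700.

Kowalski: $131,900; Ibarra: $113,600; Becker: $593,700; Vance: $99,400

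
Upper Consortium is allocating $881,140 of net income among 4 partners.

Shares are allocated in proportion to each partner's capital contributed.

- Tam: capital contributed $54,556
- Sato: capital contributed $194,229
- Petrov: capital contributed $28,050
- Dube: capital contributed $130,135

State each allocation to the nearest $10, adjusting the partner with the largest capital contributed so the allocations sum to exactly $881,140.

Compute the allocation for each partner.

Capital contributed total: 54,556 + 194,229 + 28,050 + 130,135 = 406,970.
Unrounded shares: Tam 118,120.44; Sato 420,529.62; Petrov 60,731.69; Dube 281,758.25.
Rounded to nearest $10: Tam $118,120; Sato $420,530; Petrov $60,730; Dube $281,760. Sum = $881,140.
Rounded total matches; no reconciliation needed.

Tam: $118,120 · Sato: $420,530 · Petrov: $60,730 · Dube: $281,760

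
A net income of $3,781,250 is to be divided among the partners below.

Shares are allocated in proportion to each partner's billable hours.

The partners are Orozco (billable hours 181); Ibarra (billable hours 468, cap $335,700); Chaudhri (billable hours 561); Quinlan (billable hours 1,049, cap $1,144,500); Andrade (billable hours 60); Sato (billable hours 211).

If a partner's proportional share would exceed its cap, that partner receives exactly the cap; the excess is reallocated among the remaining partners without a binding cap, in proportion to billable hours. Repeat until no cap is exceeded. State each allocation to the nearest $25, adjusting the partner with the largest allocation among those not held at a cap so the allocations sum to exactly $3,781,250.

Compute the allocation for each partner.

Orozco: $411,150; Ibarra: $335,700; Chaudhri: $1,274,300; Quinlan: $1,144,500; Andrade: $136,300; Sato: $479,300

Billable hours total: 2,530.
Proportional shares (ignoring caps): Orozco 270,516.30; Ibarra 699,456.52; Chaudhri 838,451.09; Quinlan 1,567,798.91; Andrade 89,673.91; Sato 315,353.26.
Cap binds for Ibarra ($335,700), Quinlan ($1,144,500); remaining pool $2,301,050 reallocated over remaining billable hours 1,013.
Shares after redistribution: Orozco 411,145.16 → $411,150; Chaudhri 1,274,322.85 → $1,274,325; Andrade 136,291.21 → $136,300; Sato 479,290.77 → $479,300.
Rounding difference −$25 applied to Chaudhri → $1,274,300.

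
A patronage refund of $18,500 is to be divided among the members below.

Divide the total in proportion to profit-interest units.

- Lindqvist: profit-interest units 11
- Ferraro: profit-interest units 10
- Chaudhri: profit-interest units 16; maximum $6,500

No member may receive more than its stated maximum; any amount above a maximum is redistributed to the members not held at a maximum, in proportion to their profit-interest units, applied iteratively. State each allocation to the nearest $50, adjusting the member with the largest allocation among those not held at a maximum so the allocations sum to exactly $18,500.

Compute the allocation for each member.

Total profit-interest units = 37.
Pro-rata shares before constraints: Lindqvist 5,500.00; Ferraro 5,000.00; Chaudhri 8,000.00.
Cap binds for Chaudhri ($6,500); remaining pool $12,000 reallocated over remaining profit-interest units 21.
Shares after redistribution: Lindqvist 6,285.71 → $6,300; Ferraro 5,714.29 → $5,700.

Lindqvist: $6,300; Ferraro: $5,700; Chaudhri: $6,500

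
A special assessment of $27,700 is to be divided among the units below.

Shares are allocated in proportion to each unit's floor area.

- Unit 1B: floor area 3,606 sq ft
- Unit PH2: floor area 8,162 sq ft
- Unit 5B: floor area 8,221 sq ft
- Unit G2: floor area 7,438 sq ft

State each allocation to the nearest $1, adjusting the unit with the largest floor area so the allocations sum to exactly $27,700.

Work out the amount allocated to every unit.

Unit 1B: $3,642 · Unit PH2: $8,243 · Unit 5B: $8,303 · Unit G2: $7,512

Sum of floor area: 3,606 + 8,162 + 8,221 + 7,438 = 27,427.
Proportional shares: Unit 1B 3,641.89; Unit PH2 8,243.24; Unit 5B 8,302.83; Unit G2 7,512.04.
Rounded to nearest $1: Unit 1B $3,642; Unit PH2 $8,243; Unit 5B $8,303; Unit G2 $7,512. Sum = $27,700.
Sum already equals the total — no adjustment.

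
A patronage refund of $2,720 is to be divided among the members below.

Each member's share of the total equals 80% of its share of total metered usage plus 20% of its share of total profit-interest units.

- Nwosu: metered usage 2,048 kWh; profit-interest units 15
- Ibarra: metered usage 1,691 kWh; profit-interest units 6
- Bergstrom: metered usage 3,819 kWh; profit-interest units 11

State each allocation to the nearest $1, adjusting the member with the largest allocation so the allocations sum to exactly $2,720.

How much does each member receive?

Metered usage total 7,558; profit-interest units total 32.
Combined weights (80% metered usage + 20% profit-interest units): Nwosu 0.3105; Ibarra 0.2165; Bergstrom 0.4730.
Raw shares: Nwosu 844.63; Ibarra 588.85; Bergstrom 1,286.52.
Rounded to nearest $1: Nwosu $845; Ibarra $589; Bergstrom $1,287. Sum = $2,721.
Difference $2,720 − $2,721 = −$1 applied to largest allocation (Bergstrom): Bergstrom becomes $1,286.

Nwosu: $845; Ibarra: $589; Bergstrom: $1,286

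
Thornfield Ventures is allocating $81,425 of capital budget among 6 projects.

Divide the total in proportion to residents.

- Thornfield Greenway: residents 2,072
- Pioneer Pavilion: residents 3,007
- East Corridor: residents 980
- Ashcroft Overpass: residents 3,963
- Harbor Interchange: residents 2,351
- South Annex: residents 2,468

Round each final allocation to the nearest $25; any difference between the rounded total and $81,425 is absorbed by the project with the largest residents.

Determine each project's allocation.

Thornfield Greenway: $11,375 · Pioneer Pavilion: $16,500 · East Corridor: $5,375 · Ashcroft Overpass: $21,725 · Harbor Interchange: $12,900 · South Annex: $13,550

Sum of residents: 14,841.
Pro-rata amounts: Thornfield Greenway 2,072/14,841 × $81,425 = 11,368.01; Pioneer Pavilion 3,007/14,841 × $81,425 = 16,497.88; East Corridor 980/14,841 × $81,425 = 5,376.76; Ashcroft Overpass 3,963/14,841 × $81,425 = 21,742.96; Harbor Interchange 2,351/14,841 × $81,425 = 12,898.74; South Annex 2,468/14,841 × $81,425 = 13,540.66.
Rounded to nearest $25: Thornfield Greenway $11,375; Pioneer Pavilion $16,500; East Corridor $5,375; Ashcroft Overpass $21,750; Harbor Interchange $12,900; South Annex $13,550. Sum = $81,450.
Difference $81,425 − $81,450 = −$25 applied to largest residents (Ashcroft Overpass): Ashcroft Overpass becomes $21,725.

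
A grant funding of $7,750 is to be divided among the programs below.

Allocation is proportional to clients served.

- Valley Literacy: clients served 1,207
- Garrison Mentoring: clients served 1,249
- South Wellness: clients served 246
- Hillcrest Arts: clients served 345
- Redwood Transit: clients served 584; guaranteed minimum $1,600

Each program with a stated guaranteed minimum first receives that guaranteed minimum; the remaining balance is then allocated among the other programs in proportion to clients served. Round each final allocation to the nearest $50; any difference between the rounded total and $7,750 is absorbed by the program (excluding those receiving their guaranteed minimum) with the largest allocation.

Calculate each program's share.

Fund the minimums — Redwood Transit $1,600. Residual $6,150.
Residual split over remaining clients served 3,047: Valley Literacy 2,436.18 → $2,450; Garrison Mentoring 2,520.96 → $2,500; South Wellness 496.52 → $500; Hillcrest Arts 696.34 → $700.

Valley Literacy: $2,450; Garrison Mentoring: $2,500; South Wellness: $500; Hillcrest Arts: $700; Redwood Transit: $1,600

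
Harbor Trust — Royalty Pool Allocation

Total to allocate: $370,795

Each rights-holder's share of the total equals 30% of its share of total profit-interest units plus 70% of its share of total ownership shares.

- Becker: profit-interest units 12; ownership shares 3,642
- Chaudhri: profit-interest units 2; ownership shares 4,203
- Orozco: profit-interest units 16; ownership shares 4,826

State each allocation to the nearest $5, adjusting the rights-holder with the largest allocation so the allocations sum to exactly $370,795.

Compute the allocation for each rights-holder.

Becker: $119,100; Chaudhri: $93,510; Orozco: $158,185

Totals — profit-interest units 30, ownership shares 12,671.
Composite weights (30% profit-interest units + 70% ownership shares): Becker 0.3212; Chaudhri 0.2522; Orozco 0.4266.
Proportional shares: Becker 119,099.20; Chaudhri 93,511.39; Orozco 158,184.41.
At nearest $5: Becker $119,100; Chaudhri $93,510; Orozco $158,185. Sum = $370,795.
Rounded total matches; no reconciliation needed.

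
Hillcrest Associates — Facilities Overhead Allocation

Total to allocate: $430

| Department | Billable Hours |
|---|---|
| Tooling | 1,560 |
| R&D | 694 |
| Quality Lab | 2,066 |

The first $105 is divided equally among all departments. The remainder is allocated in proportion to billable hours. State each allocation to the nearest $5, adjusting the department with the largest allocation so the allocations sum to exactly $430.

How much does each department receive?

Equal tier: $105 ÷ 3 = $35 apiece.
Remainder $325 by billable hours (total 4,320): Tooling 117.36 → $115; R&D 52.21 → $50; Quality Lab 155.43 → $155.
Rounding difference +$5 on remainder applied to Quality Lab.
Totals: Tooling $35 + $115 = $150; R&D $35 + $50 = $85; Quality Lab $35 + $160 = $195.

Tooling: $150; R&D: $85; Quality Lab: $195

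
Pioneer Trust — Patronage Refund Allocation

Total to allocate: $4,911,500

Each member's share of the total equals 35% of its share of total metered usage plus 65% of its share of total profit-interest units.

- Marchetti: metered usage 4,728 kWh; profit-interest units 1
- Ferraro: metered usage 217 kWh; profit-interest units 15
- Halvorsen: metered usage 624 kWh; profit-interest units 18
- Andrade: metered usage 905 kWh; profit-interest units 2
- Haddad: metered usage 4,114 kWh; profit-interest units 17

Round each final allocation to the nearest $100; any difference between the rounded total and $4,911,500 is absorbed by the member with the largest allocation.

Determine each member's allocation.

Marchetti: $827,900 | Ferraro: $938,800 | Halvorsen: $1,185,500 | Andrade: $267,400 | Haddad: $1,691,900

Totals — metered usage 10,588, profit-interest units 53.
Combined weights (35% metered usage + 65% profit-interest units): Marchetti 0.1686; Ferraro 0.1911; Halvorsen 0.2414; Andrade 0.0544; Haddad 0.3445.
Raw shares: Marchetti 827,854.40; Ferraro 938,761.91; Halvorsen 1,185,546.92; Andrade 267,402.91; Haddad 1,691,933.87.
After rounding ($100): Marchetti $827,900; Ferraro $938,800; Halvorsen $1,185,500; Andrade $267,400; Haddad $1,691,900. Sum = $4,911,500.
No rounding difference to absorb.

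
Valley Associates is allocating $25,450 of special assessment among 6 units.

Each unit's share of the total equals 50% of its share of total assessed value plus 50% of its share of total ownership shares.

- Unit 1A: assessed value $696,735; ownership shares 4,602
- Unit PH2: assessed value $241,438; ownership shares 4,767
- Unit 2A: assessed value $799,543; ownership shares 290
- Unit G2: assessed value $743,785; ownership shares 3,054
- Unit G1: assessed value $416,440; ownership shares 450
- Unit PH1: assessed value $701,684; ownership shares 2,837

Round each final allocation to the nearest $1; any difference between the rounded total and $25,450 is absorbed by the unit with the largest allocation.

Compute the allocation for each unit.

Unit 1A: $6,123 · Unit PH2: $4,645 · Unit 2A: $3,057 · Unit G2: $5,058 · Unit G1: $1,830 · Unit PH1: $4,737

Totals — assessed value 3,599,625, ownership shares 16,000.
Composite weights (50% assessed value + 50% ownership shares): Unit 1A 0.2406; Unit PH2 0.1825; Unit 2A 0.1201; Unit G2 0.1988; Unit G1 0.0719; Unit PH1 0.1861.
Unrounded shares: Unit 1A 6,123.05; Unit PH2 4,644.76; Unit 2A 3,057.10; Unit G2 5,058.23; Unit G1 1,830.04; Unit PH1 4,736.82.
Rounded to nearest $1: Unit 1A $6,123; Unit PH2 $4,645; Unit 2A $3,057; Unit G2 $5,058; Unit G1 $1,830; Unit PH1 $4,737. Sum = $25,450.
No rounding difference to absorb.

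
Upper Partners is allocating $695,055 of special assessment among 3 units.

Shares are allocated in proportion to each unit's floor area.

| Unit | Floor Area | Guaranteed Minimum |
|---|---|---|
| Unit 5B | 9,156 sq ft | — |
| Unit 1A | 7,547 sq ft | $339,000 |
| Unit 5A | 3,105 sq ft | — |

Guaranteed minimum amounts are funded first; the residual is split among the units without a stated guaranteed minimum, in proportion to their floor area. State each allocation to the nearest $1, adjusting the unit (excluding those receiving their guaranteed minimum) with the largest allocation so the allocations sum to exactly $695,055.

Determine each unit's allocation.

Guaranteed amounts: Unit 1A $339,000. Residual $356,055.
Residual split over remaining floor area 12,261: Unit 5B 265,886.92 → $265,887; Unit 5A 90,168.08 → $90,168.

Unit 5B: $265,887 | Unit 1A: $339,000 | Unit 5A: $90,168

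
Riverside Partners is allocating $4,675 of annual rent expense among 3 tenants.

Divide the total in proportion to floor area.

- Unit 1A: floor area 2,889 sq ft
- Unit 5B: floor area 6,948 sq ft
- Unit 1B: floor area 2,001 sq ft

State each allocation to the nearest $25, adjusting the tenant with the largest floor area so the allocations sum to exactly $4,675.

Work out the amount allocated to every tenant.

Unit 1A: $1,150 · Unit 5B: $2,725 · Unit 1B: $800

Floor area total: 11,838.
Proportional shares: Unit 1A 2,889/11,838 × $4,675 = 1,140.91; Unit 5B 6,948/11,838 × $4,675 = 2,743.87; Unit 1B 2,001/11,838 × $4,675 = 790.22.
After rounding ($25): Unit 1A $1,150; Unit 5B $2,750; Unit 1B $800. Sum = $4,700.
Difference $4,675 − $4,700 = −$25 applied to largest floor area (Unit 5B): Unit 5B becomes $2,725.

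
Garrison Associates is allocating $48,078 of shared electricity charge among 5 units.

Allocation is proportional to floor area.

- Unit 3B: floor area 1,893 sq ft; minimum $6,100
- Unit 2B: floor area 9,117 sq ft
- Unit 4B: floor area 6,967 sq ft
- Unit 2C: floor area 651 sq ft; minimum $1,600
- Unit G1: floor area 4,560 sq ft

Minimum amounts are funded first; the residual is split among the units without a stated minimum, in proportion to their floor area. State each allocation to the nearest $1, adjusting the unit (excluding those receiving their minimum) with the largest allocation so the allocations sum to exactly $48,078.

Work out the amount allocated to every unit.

Guaranteed amounts: Unit 3B $6,100; Unit 2C $1,600. Residual $40,378.
Residual split over remaining floor area 20,644: Unit 2B 17,832.12 → $17,832; Unit 4B 13,626.89 → $13,627; Unit G1 8,918.99 → $8,919.

Unit 3B: $6,100 | Unit 2B: $17,832 | Unit 4B: $13,627 | Unit 2C: $1,600 | Unit G1: $8,919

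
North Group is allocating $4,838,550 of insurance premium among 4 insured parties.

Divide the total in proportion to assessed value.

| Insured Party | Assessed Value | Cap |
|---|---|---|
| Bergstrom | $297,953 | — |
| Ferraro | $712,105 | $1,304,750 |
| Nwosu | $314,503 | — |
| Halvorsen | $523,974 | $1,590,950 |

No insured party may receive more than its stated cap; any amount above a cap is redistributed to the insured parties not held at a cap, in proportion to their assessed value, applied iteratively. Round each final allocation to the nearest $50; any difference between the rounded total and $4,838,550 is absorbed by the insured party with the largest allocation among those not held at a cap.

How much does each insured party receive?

Sum of assessed value: 1,848,535.
Pro-rata shares before constraints: Bergstrom 779,893.53; Ferraro 1,863,938.55; Nwosu 823,213.24; Halvorsen 1,371,504.68.
Cap binds for Ferraro ($1,304,750); remaining pool $3,533,800 reallocated over remaining assessed value 1,136,430.
Cap binds for Halvorsen ($1,590,950); remaining pool $1,942,850 reallocated over remaining assessed value 612,456.
Shares after redistribution: Bergstrom 945,174.81 → $945,150; Nwosu 997,675.19 → $997,700.

Bergstrom: $945,150; Ferraro: $1,304,750; Nwosu: $997,700; Halvorsen: $1,590,950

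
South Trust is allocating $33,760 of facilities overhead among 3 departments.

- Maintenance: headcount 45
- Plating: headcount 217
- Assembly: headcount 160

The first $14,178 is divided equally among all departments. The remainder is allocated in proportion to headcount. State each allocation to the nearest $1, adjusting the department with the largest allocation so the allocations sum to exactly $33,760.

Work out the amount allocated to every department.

Maintenance: $6,814; Plating: $14,796; Assembly: $12,150

Equal tier: $14,178 ÷ 3 = $4,726 apiece.
Remainder $19,582 by headcount (total 422): Maintenance 2,088.13 → $2,088; Plating 10,069.42 → $10,069; Assembly 7,424.45 → $7,424.
Rounding difference +$1 on remainder applied to Plating.
Totals: Maintenance $4,726 + $2,088 = $6,814; Plating $4,726 + $10,070 = $14,796; Assembly $4,726 + $7,424 = $12,150.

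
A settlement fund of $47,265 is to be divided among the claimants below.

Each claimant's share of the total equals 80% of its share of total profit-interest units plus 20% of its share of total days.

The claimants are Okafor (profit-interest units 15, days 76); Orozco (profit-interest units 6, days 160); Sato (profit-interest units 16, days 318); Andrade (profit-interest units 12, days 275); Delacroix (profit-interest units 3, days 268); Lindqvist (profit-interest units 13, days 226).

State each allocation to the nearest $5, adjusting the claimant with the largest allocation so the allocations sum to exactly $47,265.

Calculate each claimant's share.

Okafor: $9,270 · Orozco: $4,635 · Sato: $11,580 · Andrade: $8,945 · Delacroix: $3,660 · Lindqvist: $9,175

Totals — profit-interest units 65, days 1,323.
Combined weights (80% profit-interest units + 20% days): Okafor 0.1961; Orozco 0.0980; Sato 0.2450; Andrade 0.1893; Delacroix 0.0774; Lindqvist 0.1942.
Raw shares: Okafor 9,268.88; Orozco 4,633.56; Sato 11,579.72; Andrade 8,945.59; Delacroix 3,660.06; Lindqvist 9,177.20.
At nearest $5: Okafor $9,270; Orozco $4,635; Sato $11,580; Andrade $8,945; Delacroix $3,660; Lindqvist $9,175. Sum = $47,265.
Rounded total matches; no reconciliation needed.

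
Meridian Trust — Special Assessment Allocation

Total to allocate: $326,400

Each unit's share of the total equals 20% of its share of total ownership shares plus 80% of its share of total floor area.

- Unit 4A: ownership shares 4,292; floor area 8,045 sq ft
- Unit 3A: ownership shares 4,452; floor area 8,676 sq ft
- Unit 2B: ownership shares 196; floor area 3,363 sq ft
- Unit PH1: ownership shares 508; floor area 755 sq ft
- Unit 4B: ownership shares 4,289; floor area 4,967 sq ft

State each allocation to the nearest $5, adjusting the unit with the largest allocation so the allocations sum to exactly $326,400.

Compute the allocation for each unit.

Totals — ownership shares 13,737, floor area 25,806.
Composite weights (20% ownership shares + 80% floor area): Unit 4A 0.3119; Unit 3A 0.3338; Unit 2B 0.1071; Unit PH1 0.0308; Unit 4B 0.2164.
Raw shares: Unit 4A 101,800.09; Unit 3A 108,945.25; Unit 2B 34,960.19; Unit PH1 10,053.61; Unit 4B 70,640.85.
At nearest $5: Unit 4A $101,800; Unit 3A $108,945; Unit 2B $34,960; Unit PH1 $10,055; Unit 4B $70,640. Sum = $326,400.
Rounded total matches; no reconciliation needed.

Unit 4A: $101,800; Unit 3A: $108,945; Unit 2B: $34,960; Unit PH1: $10,055; Unit 4B: $70,640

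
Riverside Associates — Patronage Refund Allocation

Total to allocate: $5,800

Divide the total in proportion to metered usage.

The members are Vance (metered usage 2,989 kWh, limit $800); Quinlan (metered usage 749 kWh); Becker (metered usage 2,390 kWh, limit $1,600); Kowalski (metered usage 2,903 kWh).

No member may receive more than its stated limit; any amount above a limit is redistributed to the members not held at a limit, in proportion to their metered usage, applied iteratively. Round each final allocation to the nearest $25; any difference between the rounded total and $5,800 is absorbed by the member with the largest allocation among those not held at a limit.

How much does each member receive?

Vance: $800 | Quinlan: $700 | Becker: $1,600 | Kowalski: $2,700

Total metered usage = 9,031.
Pro-rata shares before constraints: Vance 1,919.63; Quinlan 481.03; Becker 1,534.94; Kowalski 1,864.40.
Cap binds for Vance ($800); residual $5,000 reallocated over remaining metered usage 6,042.
Cap binds for Becker ($1,600); residual $3,400 reallocated over remaining metered usage 3,652.
Remaining shares: Quinlan 697.32 → $700; Kowalski 2,702.68 → $2,700.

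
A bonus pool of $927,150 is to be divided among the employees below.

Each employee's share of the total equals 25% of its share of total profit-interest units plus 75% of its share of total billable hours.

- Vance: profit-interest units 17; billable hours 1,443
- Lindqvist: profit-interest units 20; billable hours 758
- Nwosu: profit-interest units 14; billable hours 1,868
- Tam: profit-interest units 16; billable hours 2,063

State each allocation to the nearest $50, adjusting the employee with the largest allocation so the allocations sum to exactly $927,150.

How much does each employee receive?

Vance: $222,450; Lindqvist: $155,150; Nwosu: $260,250; Tam: $289,300

Totals — profit-interest units 67, billable hours 6,132.
Blended shares (25% profit-interest units + 75% billable hours): Vance 0.2399; Lindqvist 0.1673; Nwosu 0.2807; Tam 0.3120.
Pro-rata amounts: Vance 222,446.47; Lindqvist 155,146.72; Nwosu 260,262.49; Tam 289,294.32.
Rounded to nearest $50: Vance $222,450; Lindqvist $155,150; Nwosu $260,250; Tam $289,300. Sum = $927,150.
Rounded total matches; no reconciliation needed.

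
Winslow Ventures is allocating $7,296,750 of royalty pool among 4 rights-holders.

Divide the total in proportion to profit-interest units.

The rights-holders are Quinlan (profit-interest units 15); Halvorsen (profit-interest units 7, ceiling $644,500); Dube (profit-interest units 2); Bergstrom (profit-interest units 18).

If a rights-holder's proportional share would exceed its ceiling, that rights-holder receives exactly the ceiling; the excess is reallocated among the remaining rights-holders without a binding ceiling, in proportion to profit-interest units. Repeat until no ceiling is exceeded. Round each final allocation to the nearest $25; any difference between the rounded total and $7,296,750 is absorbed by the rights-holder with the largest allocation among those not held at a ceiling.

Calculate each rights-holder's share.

Combined profit-interest units = 42.
Proportional shares (ignoring caps): Quinlan 2,605,982.14; Halvorsen 1,216,125.00; Dube 347,464.29; Bergstrom 3,127,178.57.
Held at cap: Halvorsen ($644,500); balance $6,652,250 reallocated over remaining profit-interest units 35.
Remaining shares: Quinlan 2,850,964.29 → $2,850,975; Dube 380,128.57 → $380,125; Bergstrom 3,421,157.14 → $3,421,150.

Quinlan: $2,850,975 | Halvorsen: $644,500 | Dube: $380,125 | Bergstrom: $3,421,150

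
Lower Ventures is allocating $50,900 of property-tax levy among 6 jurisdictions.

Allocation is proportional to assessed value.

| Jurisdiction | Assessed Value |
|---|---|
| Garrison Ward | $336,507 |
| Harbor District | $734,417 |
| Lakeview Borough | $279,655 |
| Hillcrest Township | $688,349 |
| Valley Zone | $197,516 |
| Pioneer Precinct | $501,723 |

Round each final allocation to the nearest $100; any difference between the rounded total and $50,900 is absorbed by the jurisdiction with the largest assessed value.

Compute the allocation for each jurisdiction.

Combined assessed value = 336,507 + 734,417 + 279,655 + 688,349 + 197,516 + 501,723 = 2,738,167.
Proportional shares: Garrison Ward 6,255.35; Harbor District 13,652.13; Lakeview Borough 5,198.53; Hillcrest Township 12,795.77; Valley Zone 3,671.64; Pioneer Precinct 9,326.57.
At nearest $100: Garrison Ward $6,300; Harbor District $13,700; Lakeview Borough $5,200; Hillcrest Township $12,800; Valley Zone $3,700; Pioneer Precinct $9,300. Sum = $51,000.
Difference $50,900 − $51,000 = −$100 applied to largest assessed value (Harbor District): Harbor District becomes $13,600.

Garrison Ward: $6,300; Harbor District: $13,600; Lakeview Borough: $5,200; Hillcrest Township: $12,800; Valley Zone: $3,700; Pioneer Precinct: $9,300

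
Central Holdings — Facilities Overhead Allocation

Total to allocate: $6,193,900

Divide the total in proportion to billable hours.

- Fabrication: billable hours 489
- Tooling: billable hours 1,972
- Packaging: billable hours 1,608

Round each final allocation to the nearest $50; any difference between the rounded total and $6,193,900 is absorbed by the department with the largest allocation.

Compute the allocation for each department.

Total billable hours = 4,069.
Raw shares: Fabrication 489/4,069 × $6,193,900 = 744,364.00; Tooling 1,972/4,069 × $6,193,900 = 3,001,811.45; Packaging 1,608/4,069 × $6,193,900 = 2,447,724.55.
At nearest $50: Fabrication $744,350; Tooling $3,001,800; Packaging $2,447,700. Sum = $6,193,850.
Difference $6,193,900 − $6,193,850 = +$50 applied to largest allocation (Tooling): Tooling becomes $3,001,850.

Fabrication: $744,350 | Tooling: $3,001,850 | Packaging: $2,447,700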